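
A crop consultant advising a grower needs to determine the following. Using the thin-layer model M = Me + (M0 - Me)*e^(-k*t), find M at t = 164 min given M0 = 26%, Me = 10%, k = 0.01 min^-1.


M = Me + (M0 - Me) * e^(-k*t)
  = 10 + (26 - 10) * e^(-0.01*164)
  = 10 + 16 * e^(-1.640)
  = 10 + 16 * 0.19398
  = 10 + 3.1037
  = 13.10%


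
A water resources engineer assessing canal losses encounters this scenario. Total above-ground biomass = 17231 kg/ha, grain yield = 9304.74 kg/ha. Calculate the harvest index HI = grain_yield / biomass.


HI = grain_yield / biomass
   = 9304.74 / 17231
   = 0.54


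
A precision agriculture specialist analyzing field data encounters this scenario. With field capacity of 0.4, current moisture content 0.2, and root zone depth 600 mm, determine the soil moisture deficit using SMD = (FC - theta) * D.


SMD = (FC - theta) * D
    = (0.4 - 0.2) * 600
    = 0.200 * 600
    = 120 mm


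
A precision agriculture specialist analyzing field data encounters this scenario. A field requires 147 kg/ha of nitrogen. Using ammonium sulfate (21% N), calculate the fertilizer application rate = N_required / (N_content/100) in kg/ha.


Rate = N_required / (N_content / 100)
     = 147 / (21 / 100)
     = 147 / 0.21
     = 700 kg/ha


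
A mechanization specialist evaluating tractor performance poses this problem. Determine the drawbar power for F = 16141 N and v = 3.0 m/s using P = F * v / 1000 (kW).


P = F * v / 1000
  = 16141 * 3.0 / 1000
  = 48423 / 1000
  = 48.42 kW


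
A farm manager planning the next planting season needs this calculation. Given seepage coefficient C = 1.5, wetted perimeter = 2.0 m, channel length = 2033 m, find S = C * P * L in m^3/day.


S = C * P * L
  = 1.5 * 2.0 * 2033
  = 6099 m^3/day


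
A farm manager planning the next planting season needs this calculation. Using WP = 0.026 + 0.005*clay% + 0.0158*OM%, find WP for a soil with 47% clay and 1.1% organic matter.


WP = 0.026 + 0.005*47 + 0.0158*1.1
   = 0.026 + 0.2350 + 0.0174
   = 0.2784


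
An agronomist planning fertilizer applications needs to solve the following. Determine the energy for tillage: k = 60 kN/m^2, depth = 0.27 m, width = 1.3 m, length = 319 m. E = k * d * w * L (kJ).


E = k * d * w * L
  = 60 * 0.27 * 1.3 * 319
  = 6718.14 kJ


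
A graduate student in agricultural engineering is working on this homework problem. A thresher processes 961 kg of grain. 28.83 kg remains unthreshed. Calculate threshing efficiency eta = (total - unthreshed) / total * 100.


eta = (total - unthreshed) / total * 100
    = (961 - 28.83) / 961 * 100
    = 932.17 / 961 * 100
    = 97%


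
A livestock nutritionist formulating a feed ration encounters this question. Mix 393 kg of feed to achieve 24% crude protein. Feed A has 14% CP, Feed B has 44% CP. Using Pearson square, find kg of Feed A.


parts_A = CP_b - target = 44 - 24 = 20
parts_B = target - CP_a = 24 - 14 = 10
total_parts = 20 + 10 = 30
Feed A = 393 * 20 / 30 = 262 kg
Feed B = 393 * 10 / 30 = 131 kg

262 kg


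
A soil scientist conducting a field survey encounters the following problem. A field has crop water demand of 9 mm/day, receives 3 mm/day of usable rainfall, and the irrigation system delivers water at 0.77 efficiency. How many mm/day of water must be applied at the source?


IWR = (ETc - Pe) / Ea
    = (9 - 3) / 0.77
    = 6 / 0.77
    = 7.79 mm/day


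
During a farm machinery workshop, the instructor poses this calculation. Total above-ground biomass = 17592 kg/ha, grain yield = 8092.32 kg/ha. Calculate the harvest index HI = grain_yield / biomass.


HI = grain_yield / biomass
   = 8092.32 / 17592
   = 0.46


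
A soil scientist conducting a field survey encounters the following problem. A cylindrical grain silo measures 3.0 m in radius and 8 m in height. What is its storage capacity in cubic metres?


V = pi * r^2 * h
  = pi * 3.0^2 * 8
  = pi * 9 * 8
  = 226.19 m^3


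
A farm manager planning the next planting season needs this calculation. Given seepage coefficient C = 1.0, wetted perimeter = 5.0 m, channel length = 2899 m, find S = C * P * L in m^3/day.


S = C * P * L
  = 1.0 * 5.0 * 2899
  = 14495 m^3/day


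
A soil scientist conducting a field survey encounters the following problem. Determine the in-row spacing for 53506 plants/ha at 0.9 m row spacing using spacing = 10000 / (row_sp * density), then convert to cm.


spacing = 10000 / (row_sp * density)
        = 10000 / (0.9 * 53506)
        = 10000 / 48155.40
        = 0.20766 m = 20.77 cm


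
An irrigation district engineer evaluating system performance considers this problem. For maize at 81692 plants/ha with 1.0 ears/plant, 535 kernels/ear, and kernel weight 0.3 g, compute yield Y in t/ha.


Y = density * ears * kernels * kw
  = 81692 * 1.0 * 535 * 0.3 g/ha
  = 13111566 g/ha
  = 13111.57 kg/ha = 13.11 t/ha


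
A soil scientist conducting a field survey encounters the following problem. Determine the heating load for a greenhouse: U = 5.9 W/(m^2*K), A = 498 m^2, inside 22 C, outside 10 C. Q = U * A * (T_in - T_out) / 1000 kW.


dT = 22 - (10) = 12 K
Q = U * A * dT
  = 5.9 * 498 * 12
  = 35258.40 W = 35.26 kW


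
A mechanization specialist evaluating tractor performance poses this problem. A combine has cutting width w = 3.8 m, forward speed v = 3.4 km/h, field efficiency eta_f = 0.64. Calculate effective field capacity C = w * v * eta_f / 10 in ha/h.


C = w * v * eta_f / 10
  = 3.8 * 3.4 * 0.64 / 10
  = 8.27 / 10
  = 0.83 ha/h


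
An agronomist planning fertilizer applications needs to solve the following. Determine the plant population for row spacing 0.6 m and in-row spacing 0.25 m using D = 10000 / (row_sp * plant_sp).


D = 10000 / (row_sp * plant_sp)
  = 10000 / (0.6 * 0.25)
  = 10000 / 0.1500
  = 66666.67 plants/ha


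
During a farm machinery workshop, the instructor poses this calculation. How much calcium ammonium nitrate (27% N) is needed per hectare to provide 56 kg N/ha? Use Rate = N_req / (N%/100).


Rate = N_required / (N_content / 100)
     = 56 / (27 / 100)
     = 56 / 0.27
     = 207.41 kg/ha


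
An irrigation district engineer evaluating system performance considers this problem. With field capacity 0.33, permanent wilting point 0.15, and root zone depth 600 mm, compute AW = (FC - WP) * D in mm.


AW = (FC - WP) * D
   = (0.33 - 0.15) * 600
   = 0.18 * 600
   = 108 mm


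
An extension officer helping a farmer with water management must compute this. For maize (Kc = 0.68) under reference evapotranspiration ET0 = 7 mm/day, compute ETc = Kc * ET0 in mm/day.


ETc = Kc * ET0
    = 0.68 * 7
    = 4.76 mm/day


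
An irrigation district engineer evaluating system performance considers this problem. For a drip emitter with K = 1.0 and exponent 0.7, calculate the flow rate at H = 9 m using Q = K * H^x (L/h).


Q = K * H^x
  = 1.0 * 9^0.7
  = 1.0 * 4.6555
  = 4.66 L/h


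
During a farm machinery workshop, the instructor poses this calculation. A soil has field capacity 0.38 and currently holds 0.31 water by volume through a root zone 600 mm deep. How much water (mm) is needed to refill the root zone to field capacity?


SMD = (FC - theta) * D
    = (0.38 - 0.31) * 600
    = 0.070 * 600
    = 42 mm


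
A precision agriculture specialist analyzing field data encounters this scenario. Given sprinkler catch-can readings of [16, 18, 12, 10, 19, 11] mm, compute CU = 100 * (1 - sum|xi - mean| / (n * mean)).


xbar = 86 / 6 = 14.333
sum|xi - xbar| = 20
CU = 100 * (1 - 20 / (6 * 14.333))
   = 100 * (1 - 0.2326)
   = 76.74%


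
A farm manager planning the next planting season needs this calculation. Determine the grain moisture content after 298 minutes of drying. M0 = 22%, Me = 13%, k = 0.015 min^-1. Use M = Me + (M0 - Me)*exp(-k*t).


M = Me + (M0 - Me) * e^(-k*t)
  = 13 + (22 - 13) * e^(-0.015*298)
  = 13 + 9 * e^(-4.470)
  = 13 + 9 * 0.01145
  = 13 + 0.1030
  = 13.10%


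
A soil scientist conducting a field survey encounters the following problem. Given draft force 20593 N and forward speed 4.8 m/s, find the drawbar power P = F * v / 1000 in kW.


P = F * v / 1000
  = 20593 * 4.8 / 1000
  = 98846.40 / 1000
  = 98.85 kW


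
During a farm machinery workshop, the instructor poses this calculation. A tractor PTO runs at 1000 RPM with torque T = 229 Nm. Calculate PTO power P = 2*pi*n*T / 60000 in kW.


P = 2*pi*n*T / 60000
  = 2*pi * 1000 * 229 / 60000
  = 1438849.44 / 60000
  = 23.98 kW


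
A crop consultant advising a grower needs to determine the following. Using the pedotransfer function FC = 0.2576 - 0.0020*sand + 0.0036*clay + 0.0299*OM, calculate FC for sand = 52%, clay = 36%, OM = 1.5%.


FC = 0.2576 - 0.0020*52 + 0.0036*36 + 0.0299*1.5
   = 0.2576 - 0.1040 + 0.1296 + 0.0449
   = 0.3281


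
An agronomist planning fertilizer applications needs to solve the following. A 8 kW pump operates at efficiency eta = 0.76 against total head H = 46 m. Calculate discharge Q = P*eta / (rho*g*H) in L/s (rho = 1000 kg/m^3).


Q = (P * 1000 * eta) / (rho * g * H)
  = (8 * 1000 * 0.76) / (1000 * 9.81 * 46)
  = 6080 / 451260
  = 0.01347 m^3/s = 13.47 L/s


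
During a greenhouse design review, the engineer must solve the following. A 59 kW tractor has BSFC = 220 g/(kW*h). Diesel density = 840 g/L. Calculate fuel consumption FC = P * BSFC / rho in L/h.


FC = P * BSFC / rho_fuel
   = 59 * 220 / 840
   = 12980 / 840
   = 15.45 L/h


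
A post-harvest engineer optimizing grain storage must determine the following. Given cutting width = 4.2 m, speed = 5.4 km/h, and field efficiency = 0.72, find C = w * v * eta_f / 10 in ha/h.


C = w * v * eta_f / 10
  = 4.2 * 5.4 * 0.72 / 10
  = 16.33 / 10
  = 1.63 ha/h


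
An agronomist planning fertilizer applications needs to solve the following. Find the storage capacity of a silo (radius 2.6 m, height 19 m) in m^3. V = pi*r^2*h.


V = pi * r^2 * h
  = pi * 2.6^2 * 19
  = pi * 6.76 * 19
  = 403.51 m^3


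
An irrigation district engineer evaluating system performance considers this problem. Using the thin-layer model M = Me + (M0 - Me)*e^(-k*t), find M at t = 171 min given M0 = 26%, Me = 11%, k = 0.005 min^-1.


M = Me + (M0 - Me) * e^(-k*t)
  = 11 + (26 - 11) * e^(-0.005*171)
  = 11 + 15 * e^(-0.855)
  = 11 + 15 * 0.42528
  = 11 + 6.3792
  = 17.38%


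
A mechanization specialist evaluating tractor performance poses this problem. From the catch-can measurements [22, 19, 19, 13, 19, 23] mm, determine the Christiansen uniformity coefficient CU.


xbar = 115 / 6 = 19.167
sum|xi - xbar| = 13.333
CU = 100 * (1 - 13.333 / (6 * 19.167))
   = 100 * (1 - 0.1159)
   = 88.41%


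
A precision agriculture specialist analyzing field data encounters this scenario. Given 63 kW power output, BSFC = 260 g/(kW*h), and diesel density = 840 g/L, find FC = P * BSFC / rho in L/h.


FC = P * BSFC / rho_fuel
   = 63 * 260 / 840
   = 16380 / 840
   = 19.50 L/h


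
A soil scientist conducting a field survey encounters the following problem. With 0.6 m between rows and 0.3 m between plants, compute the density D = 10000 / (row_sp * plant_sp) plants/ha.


D = 10000 / (row_sp * plant_sp)
  = 10000 / (0.6 * 0.3)
  = 10000 / 0.1800
  = 55555.56 plants/ha


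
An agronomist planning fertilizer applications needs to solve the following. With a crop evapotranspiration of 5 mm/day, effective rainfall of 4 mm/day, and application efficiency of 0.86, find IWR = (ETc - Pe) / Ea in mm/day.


IWR = (ETc - Pe) / Ea
    = (5 - 4) / 0.86
    = 1 / 0.86
    = 1.16 mm/day


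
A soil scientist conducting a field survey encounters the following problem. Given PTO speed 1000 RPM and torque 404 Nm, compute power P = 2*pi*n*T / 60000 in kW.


P = 2*pi*n*T / 60000
  = 2*pi * 1000 * 404 / 60000
  = 2538406.86 / 60000
  = 42.31 kW


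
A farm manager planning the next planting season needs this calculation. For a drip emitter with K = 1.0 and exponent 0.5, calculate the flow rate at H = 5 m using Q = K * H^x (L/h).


Q = K * H^x
  = 1.0 * 5^0.5
  = 1.0 * 2.2361
  = 2.24 L/h


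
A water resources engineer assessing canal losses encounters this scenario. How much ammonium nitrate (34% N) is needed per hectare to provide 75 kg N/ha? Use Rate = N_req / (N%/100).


Rate = N_required / (N_content / 100)
     = 75 / (34 / 100)
     = 75 / 0.34
     = 220.59 kg/ha


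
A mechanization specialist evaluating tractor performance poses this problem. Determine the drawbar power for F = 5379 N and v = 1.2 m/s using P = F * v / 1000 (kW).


P = F * v / 1000
  = 5379 * 1.2 / 1000
  = 6454.80 / 1000
  = 6.45 kW


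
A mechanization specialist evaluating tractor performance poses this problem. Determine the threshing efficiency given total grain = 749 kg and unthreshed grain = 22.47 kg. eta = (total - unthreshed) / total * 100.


eta = (total - unthreshed) / total * 100
    = (749 - 22.47) / 749 * 100
    = 726.53 / 749 * 100
    = 97%


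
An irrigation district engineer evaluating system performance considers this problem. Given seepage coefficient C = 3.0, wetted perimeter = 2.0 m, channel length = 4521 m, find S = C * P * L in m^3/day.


S = C * P * L
  = 3.0 * 2.0 * 4521
  = 27126 m^3/day


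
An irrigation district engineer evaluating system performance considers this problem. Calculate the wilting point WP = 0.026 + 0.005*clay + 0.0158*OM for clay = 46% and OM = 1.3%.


WP = 0.026 + 0.005*46 + 0.0158*1.3
   = 0.026 + 0.2300 + 0.0205
   = 0.2765


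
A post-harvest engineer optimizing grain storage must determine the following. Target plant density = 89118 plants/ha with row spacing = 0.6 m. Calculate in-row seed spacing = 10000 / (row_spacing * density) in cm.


spacing = 10000 / (row_sp * density)
        = 10000 / (0.6 * 89118)
        = 10000 / 53470.80
        = 0.18702 m = 18.70 cm


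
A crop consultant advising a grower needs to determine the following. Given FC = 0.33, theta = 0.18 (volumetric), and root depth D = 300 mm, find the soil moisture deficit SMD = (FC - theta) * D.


SMD = (FC - theta) * D
    = (0.33 - 0.18) * 300
    = 0.150 * 300
    = 45 mm


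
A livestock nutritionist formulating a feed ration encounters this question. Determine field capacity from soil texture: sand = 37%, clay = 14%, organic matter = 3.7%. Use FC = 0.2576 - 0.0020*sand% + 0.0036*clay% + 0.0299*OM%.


FC = 0.2576 - 0.0020*37 + 0.0036*14 + 0.0299*3.7
   = 0.2576 - 0.0740 + 0.0504 + 0.1106
   = 0.3446


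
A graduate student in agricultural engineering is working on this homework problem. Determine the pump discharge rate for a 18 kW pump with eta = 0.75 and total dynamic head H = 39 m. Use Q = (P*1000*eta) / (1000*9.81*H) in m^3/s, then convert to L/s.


Q = (P * 1000 * eta) / (rho * g * H)
  = (18 * 1000 * 0.75) / (1000 * 9.81 * 39)
  = 13500 / 382590
  = 0.03529 m^3/s = 35.29 L/s


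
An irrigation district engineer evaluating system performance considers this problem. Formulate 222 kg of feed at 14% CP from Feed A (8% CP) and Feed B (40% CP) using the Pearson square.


parts_A = CP_b - target = 40 - 14 = 26
parts_B = target - CP_a = 14 - 8 = 6
total_parts = 26 + 6 = 32
Feed A = 222 * 26 / 32 = 180.38 kg
Feed B = 222 * 6 / 32 = 41.63 kg

180.38 kg


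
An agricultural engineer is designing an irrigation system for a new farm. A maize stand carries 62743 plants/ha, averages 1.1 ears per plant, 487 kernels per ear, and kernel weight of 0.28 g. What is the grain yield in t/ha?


Y = density * ears * kernels * kw
  = 62743 * 1.1 * 487 * 0.28 g/ha
  = 9411199.03 g/ha
  = 9411.20 kg/ha = 9.41 t/ha


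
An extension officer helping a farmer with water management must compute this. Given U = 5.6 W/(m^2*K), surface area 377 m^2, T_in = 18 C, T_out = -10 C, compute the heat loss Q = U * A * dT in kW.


dT = 18 - (-10) = 28 K
Q = U * A * dT
  = 5.6 * 377 * 28
  = 59113.60 W = 59.11 kW


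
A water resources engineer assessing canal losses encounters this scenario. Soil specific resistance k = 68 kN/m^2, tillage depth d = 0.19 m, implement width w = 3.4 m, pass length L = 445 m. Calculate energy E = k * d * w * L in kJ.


E = k * d * w * L
  = 68 * 0.19 * 3.4 * 445
  = 19547.96 kJ


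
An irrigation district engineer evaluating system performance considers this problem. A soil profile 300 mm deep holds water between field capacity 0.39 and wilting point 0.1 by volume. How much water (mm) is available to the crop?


AW = (FC - WP) * D
   = (0.39 - 0.1) * 300
   = 0.29 * 300
   = 87 mm


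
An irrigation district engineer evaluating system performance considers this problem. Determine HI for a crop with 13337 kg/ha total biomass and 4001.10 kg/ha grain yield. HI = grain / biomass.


HI = grain_yield / biomass
   = 4001.10 / 13337
   = 0.30


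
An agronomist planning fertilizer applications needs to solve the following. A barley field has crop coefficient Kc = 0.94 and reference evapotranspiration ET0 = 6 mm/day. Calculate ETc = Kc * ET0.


ETc = Kc * ET0
    = 0.94 * 6
    = 5.64 mm/day


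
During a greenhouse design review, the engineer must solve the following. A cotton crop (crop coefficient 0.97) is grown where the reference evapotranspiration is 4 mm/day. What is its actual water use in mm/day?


ETc = Kc * ET0
    = 0.97 * 4
    = 3.88 mm/day


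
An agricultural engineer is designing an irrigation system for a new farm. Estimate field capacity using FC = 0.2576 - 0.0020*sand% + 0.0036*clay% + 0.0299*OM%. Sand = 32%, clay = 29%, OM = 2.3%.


FC = 0.2576 - 0.0020*32 + 0.0036*29 + 0.0299*2.3
   = 0.2576 - 0.0640 + 0.1044 + 0.0688
   = 0.3668


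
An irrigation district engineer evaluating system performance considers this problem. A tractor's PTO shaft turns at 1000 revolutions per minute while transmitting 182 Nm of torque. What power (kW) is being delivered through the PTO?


P = 2*pi*n*T / 60000
  = 2*pi * 1000 * 182 / 60000
  = 1143539.73 / 60000
  = 19.06 kW


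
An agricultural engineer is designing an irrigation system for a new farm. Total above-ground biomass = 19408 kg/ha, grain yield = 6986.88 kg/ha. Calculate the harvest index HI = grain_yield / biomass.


HI = grain_yield / biomass
   = 6986.88 / 19408
   = 0.36


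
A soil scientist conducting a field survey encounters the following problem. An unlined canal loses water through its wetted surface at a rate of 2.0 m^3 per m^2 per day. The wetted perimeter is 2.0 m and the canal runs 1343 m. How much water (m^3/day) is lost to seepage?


S = C * P * L
  = 2.0 * 2.0 * 1343
  = 5372 m^3/day


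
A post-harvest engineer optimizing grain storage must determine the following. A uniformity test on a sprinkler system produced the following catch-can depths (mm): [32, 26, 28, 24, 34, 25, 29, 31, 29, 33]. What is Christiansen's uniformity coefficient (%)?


xbar = 291 / 10 = 29.100
sum|xi - xbar| = 27.200
CU = 100 * (1 - 27.200 / (10 * 29.100))
   = 100 * (1 - 0.0935)
   = 90.65%


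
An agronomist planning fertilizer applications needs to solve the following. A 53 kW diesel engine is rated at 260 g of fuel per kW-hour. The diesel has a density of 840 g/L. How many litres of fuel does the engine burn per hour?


FC = P * BSFC / rho_fuel
   = 53 * 260 / 840
   = 13780 / 840
   = 16.40 L/h


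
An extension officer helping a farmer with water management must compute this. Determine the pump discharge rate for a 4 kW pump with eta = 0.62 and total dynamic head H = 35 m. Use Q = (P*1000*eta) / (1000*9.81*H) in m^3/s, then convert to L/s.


Q = (P * 1000 * eta) / (rho * g * H)
  = (4 * 1000 * 0.62) / (1000 * 9.81 * 35)
  = 2480 / 343350
  = 0.00722 m^3/s = 7.22 L/s


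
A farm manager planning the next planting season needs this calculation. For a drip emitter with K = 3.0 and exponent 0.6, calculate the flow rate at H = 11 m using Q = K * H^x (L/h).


Q = K * H^x
  = 3.0 * 11^0.6
  = 3.0 * 4.2154
  = 12.65 L/h


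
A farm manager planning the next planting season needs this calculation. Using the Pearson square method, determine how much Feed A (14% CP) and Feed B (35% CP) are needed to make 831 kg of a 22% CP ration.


parts_A = CP_b - target = 35 - 22 = 13
parts_B = target - CP_a = 22 - 14 = 8
total_parts = 13 + 8 = 21
Feed A = 831 * 13 / 21 = 514.43 kg
Feed B = 831 * 8 / 21 = 316.57 kg

514.43 kg


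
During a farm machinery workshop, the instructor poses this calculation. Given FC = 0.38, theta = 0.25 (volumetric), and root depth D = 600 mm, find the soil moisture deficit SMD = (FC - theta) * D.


SMD = (FC - theta) * D
    = (0.38 - 0.25) * 600
    = 0.130 * 600
    = 78 mm


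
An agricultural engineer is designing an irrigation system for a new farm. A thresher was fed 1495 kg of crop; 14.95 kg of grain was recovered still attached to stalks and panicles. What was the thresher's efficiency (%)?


eta = (total - unthreshed) / total * 100
    = (1495 - 14.95) / 1495 * 100
    = 1480.05 / 1495 * 100
    = 99%


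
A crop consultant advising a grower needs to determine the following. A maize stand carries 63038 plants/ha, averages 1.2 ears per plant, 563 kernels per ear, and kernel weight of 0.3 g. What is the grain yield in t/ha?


Y = density * ears * kernels * kw
  = 63038 * 1.2 * 563 * 0.3 g/ha
  = 12776541.84 g/ha
  = 12776.54 kg/ha = 12.78 t/ha


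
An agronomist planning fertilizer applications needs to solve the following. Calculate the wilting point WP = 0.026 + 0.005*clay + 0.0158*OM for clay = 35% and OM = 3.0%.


WP = 0.026 + 0.005*35 + 0.0158*3.0
   = 0.026 + 0.1750 + 0.0474
   = 0.2484


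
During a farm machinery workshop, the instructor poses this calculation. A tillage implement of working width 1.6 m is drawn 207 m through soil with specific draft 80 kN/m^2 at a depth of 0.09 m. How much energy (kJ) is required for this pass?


E = k * d * w * L
  = 80 * 0.09 * 1.6 * 207
  = 2384.64 kJ


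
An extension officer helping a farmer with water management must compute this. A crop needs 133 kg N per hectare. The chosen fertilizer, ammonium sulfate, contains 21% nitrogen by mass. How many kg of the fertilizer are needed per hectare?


Rate = N_required / (N_content / 100)
     = 133 / (21 / 100)
     = 133 / 0.21
     = 633.33 kg/ha


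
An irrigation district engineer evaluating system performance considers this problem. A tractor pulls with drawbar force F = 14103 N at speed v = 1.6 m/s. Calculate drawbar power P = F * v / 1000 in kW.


P = F * v / 1000
  = 14103 * 1.6 / 1000
  = 22564.80 / 1000
  = 22.56 kW


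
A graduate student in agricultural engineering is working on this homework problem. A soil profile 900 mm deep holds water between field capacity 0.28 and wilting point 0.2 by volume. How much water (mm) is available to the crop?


AW = (FC - WP) * D
   = (0.28 - 0.2) * 900
   = 0.08 * 900
   = 72 mm


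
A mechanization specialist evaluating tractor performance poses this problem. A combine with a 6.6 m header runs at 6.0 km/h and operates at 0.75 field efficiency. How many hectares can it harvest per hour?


C = w * v * eta_f / 10
  = 6.6 * 6.0 * 0.75 / 10
  = 29.70 / 10
  = 2.97 ha/h


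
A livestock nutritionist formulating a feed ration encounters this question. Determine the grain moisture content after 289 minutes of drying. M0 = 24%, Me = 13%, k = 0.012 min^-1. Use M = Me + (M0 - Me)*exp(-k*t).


M = Me + (M0 - Me) * e^(-k*t)
  = 13 + (24 - 13) * e^(-0.012*289)
  = 13 + 11 * e^(-3.468)
  = 13 + 11 * 0.03118
  = 13 + 0.3430
  = 13.34%


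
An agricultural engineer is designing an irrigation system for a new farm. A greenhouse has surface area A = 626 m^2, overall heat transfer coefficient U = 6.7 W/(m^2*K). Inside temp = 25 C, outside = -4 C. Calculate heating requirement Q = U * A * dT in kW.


dT = 25 - (-4) = 29 K
Q = U * A * dT
  = 6.7 * 626 * 29
  = 121631.80 W = 121.63 kW


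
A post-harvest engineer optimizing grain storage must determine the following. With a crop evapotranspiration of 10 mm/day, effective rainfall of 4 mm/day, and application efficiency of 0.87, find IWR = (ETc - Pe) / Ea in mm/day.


IWR = (ETc - Pe) / Ea
    = (10 - 4) / 0.87
    = 6 / 0.87
    = 6.90 mm/day


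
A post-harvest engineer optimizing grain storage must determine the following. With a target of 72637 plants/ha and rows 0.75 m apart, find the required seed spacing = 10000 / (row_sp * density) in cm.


spacing = 10000 / (row_sp * density)
        = 10000 / (0.75 * 72637)
        = 10000 / 54477.75
        = 0.18356 m = 18.36 cm


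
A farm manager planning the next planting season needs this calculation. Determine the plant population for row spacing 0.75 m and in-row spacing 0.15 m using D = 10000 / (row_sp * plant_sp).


D = 10000 / (row_sp * plant_sp)
  = 10000 / (0.75 * 0.15)
  = 10000 / 0.1125
  = 88888.89 plants/ha


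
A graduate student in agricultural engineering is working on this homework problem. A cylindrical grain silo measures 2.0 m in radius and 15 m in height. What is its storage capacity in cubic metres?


V = pi * r^2 * h
  = pi * 2.0^2 * 15
  = pi * 4 * 15
  = 188.50 m^3


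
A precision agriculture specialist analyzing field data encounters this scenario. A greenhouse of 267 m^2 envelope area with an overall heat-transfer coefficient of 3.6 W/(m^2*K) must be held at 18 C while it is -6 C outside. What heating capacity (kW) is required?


dT = 18 - (-6) = 24 K
Q = U * A * dT
  = 3.6 * 267 * 24
  = 23068.80 W = 23.07 kW


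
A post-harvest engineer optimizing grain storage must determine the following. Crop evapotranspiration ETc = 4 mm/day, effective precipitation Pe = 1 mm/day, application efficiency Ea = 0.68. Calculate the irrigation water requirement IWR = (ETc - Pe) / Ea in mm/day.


IWR = (ETc - Pe) / Ea
    = (4 - 1) / 0.68
    = 3 / 0.68
    = 4.41 mm/day


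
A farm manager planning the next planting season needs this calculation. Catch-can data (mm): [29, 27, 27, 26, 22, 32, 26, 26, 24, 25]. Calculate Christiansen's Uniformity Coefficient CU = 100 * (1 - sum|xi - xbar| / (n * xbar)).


xbar = 264 / 10 = 26.400
sum|xi - xbar| = 18.800
CU = 100 * (1 - 18.800 / (10 * 26.400))
   = 100 * (1 - 0.0712)
   = 92.88%


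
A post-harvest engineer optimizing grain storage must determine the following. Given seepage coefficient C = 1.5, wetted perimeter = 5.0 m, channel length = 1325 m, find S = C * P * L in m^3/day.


S = C * P * L
  = 1.5 * 5.0 * 1325
  = 9937.50 m^3/day


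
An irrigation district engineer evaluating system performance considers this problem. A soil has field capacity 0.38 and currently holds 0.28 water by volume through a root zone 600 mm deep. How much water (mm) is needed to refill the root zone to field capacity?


SMD = (FC - theta) * D
    = (0.38 - 0.28) * 600
    = 0.100 * 600
    = 60 mm


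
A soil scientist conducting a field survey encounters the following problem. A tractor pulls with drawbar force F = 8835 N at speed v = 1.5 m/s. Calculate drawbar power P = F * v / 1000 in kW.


P = F * v / 1000
  = 8835 * 1.5 / 1000
  = 13252.50 / 1000
  = 13.25 kW


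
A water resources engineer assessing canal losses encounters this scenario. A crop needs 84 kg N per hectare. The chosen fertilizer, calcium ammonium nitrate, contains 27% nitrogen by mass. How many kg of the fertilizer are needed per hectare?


Rate = N_required / (N_content / 100)
     = 84 / (27 / 100)
     = 84 / 0.27
     = 311.11 kg/ha


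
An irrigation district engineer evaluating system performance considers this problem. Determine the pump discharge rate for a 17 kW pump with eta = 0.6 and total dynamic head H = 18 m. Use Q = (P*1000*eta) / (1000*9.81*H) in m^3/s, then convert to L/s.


Q = (P * 1000 * eta) / (rho * g * H)
  = (17 * 1000 * 0.6) / (1000 * 9.81 * 18)
  = 10200 / 176580
  = 0.05776 m^3/s = 57.76 L/s


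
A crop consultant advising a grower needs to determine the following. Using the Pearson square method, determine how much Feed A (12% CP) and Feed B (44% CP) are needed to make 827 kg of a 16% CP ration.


parts_A = CP_b - target = 44 - 16 = 28
parts_B = target - CP_a = 16 - 12 = 4
total_parts = 28 + 4 = 32
Feed A = 827 * 28 / 32 = 723.63 kg
Feed B = 827 * 4 / 32 = 103.38 kg

723.63 kg


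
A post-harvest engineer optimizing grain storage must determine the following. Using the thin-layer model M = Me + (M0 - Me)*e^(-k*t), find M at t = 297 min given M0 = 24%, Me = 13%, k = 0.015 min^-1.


M = Me + (M0 - Me) * e^(-k*t)
  = 13 + (24 - 13) * e^(-0.015*297)
  = 13 + 11 * e^(-4.455)
  = 13 + 11 * 0.01162
  = 13 + 0.1278
  = 13.13%


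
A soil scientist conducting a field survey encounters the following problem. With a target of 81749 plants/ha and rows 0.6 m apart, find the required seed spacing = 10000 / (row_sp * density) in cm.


spacing = 10000 / (row_sp * density)
        = 10000 / (0.6 * 81749)
        = 10000 / 49049.40
        = 0.20388 m = 20.39 cm


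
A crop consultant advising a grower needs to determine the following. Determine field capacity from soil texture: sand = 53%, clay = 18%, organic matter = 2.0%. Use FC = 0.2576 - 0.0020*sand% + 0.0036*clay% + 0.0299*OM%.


FC = 0.2576 - 0.0020*53 + 0.0036*18 + 0.0299*2.0
   = 0.2576 - 0.1060 + 0.0648 + 0.0598
   = 0.2762


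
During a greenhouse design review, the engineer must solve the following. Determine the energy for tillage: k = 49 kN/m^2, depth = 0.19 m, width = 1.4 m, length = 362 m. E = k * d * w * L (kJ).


E = k * d * w * L
  = 49 * 0.19 * 1.4 * 362
  = 4718.31 kJ


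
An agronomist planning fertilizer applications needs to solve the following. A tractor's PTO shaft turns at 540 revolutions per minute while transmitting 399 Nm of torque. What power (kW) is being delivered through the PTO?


P = 2*pi*n*T / 60000
  = 2*pi * 540 * 399 / 60000
  = 1353775.11 / 60000
  = 22.56 kW


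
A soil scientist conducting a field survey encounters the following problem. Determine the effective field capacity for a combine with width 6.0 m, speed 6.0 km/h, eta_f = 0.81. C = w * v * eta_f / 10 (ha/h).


C = w * v * eta_f / 10
  = 6.0 * 6.0 * 0.81 / 10
  = 29.16 / 10
  = 2.92 ha/h


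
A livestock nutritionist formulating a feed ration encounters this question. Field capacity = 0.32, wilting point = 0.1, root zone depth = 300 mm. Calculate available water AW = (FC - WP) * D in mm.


AW = (FC - WP) * D
   = (0.32 - 0.1) * 300
   = 0.22 * 300
   = 66 mm


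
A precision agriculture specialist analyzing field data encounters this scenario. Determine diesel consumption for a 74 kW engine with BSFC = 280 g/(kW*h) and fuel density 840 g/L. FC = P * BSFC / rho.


FC = P * BSFC / rho_fuel
   = 74 * 280 / 840
   = 20720 / 840
   = 24.67 L/h


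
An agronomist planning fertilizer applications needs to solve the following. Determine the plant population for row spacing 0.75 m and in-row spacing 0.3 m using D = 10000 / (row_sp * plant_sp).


D = 10000 / (row_sp * plant_sp)
  = 10000 / (0.75 * 0.3)
  = 10000 / 0.2250
  = 44444.44 plants/ha


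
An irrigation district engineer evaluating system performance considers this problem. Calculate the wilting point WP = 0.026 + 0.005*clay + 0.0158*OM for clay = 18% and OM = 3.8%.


WP = 0.026 + 0.005*18 + 0.0158*3.8
   = 0.026 + 0.0900 + 0.0600
   = 0.1760


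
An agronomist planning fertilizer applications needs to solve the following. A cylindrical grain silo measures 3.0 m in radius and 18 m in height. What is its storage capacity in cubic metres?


V = pi * r^2 * h
  = pi * 3.0^2 * 18
  = pi * 9 * 18
  = 508.94 m^3


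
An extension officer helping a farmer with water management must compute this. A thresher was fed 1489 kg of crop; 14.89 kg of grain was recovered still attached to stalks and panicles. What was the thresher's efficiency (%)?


eta = (total - unthreshed) / total * 100
    = (1489 - 14.89) / 1489 * 100
    = 1474.11 / 1489 * 100
    = 99%


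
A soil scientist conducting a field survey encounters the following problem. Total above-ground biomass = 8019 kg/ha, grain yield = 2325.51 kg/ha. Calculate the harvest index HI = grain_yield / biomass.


HI = grain_yield / biomass
   = 2325.51 / 8019
   = 0.29


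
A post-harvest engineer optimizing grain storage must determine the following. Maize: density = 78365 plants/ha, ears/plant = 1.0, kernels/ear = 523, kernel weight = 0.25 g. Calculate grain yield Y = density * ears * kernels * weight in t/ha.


Y = density * ears * kernels * kw
  = 78365 * 1.0 * 523 * 0.25 g/ha
  = 10246223.75 g/ha
  = 10246.22 kg/ha = 10.25 t/ha


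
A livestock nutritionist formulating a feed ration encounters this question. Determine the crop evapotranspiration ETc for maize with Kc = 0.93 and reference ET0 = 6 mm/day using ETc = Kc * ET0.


ETc = Kc * ET0
    = 0.93 * 6
    = 5.58 mm/day


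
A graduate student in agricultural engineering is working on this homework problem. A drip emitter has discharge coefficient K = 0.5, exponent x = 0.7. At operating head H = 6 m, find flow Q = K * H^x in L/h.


Q = K * H^x
  = 0.5 * 6^0.7
  = 0.5 * 3.5051
  = 1.75 L/h


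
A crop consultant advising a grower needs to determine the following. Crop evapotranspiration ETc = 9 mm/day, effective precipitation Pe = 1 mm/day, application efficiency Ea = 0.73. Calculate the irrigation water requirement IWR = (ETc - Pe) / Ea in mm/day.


IWR = (ETc - Pe) / Ea
    = (9 - 1) / 0.73
    = 8 / 0.73
    = 10.96 mm/day


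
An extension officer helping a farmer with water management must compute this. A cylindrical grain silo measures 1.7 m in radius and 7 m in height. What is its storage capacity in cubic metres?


V = pi * r^2 * h
  = pi * 1.7^2 * 7
  = pi * 2.89 * 7
  = 63.55 m^3


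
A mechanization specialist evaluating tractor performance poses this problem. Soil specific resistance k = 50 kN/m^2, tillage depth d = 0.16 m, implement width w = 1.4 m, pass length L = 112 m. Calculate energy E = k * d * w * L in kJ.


E = k * d * w * L
  = 50 * 0.16 * 1.4 * 112
  = 1254.40 kJ


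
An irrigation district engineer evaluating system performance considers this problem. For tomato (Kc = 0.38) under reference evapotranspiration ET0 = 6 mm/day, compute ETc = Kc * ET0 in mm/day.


ETc = Kc * ET0
    = 0.38 * 6
    = 2.28 mm/day


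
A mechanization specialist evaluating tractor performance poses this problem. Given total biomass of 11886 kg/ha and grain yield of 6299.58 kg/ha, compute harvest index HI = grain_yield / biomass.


HI = grain_yield / biomass
   = 6299.58 / 11886
   = 0.53


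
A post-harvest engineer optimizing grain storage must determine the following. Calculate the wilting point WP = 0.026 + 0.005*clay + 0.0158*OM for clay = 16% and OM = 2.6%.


WP = 0.026 + 0.005*16 + 0.0158*2.6
   = 0.026 + 0.0800 + 0.0411
   = 0.1471


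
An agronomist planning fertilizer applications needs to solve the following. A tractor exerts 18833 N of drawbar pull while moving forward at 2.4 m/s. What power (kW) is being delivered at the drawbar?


P = F * v / 1000
  = 18833 * 2.4 / 1000
  = 45199.20 / 1000
  = 45.20 kW


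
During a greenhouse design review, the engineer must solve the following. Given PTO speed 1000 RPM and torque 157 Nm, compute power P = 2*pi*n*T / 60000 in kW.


P = 2*pi*n*T / 60000
  = 2*pi * 1000 * 157 / 60000
  = 986460.09 / 60000
  = 16.44 kW


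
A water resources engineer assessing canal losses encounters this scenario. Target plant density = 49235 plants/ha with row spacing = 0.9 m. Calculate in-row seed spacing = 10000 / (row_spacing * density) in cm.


spacing = 10000 / (row_sp * density)
        = 10000 / (0.9 * 49235)
        = 10000 / 44311.50
        = 0.22568 m = 22.57 cm


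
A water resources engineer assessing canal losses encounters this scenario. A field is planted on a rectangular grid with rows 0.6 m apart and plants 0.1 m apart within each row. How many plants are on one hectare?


D = 10000 / (row_sp * plant_sp)
  = 10000 / (0.6 * 0.1)
  = 10000 / 0.0600
  = 166666.67 plants/ha


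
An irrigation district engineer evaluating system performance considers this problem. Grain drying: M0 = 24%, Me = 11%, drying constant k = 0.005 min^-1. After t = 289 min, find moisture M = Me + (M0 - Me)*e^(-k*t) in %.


M = Me + (M0 - Me) * e^(-k*t)
  = 11 + (24 - 11) * e^(-0.005*289)
  = 11 + 13 * e^(-1.445)
  = 11 + 13 * 0.23575
  = 11 + 3.0647
  = 14.06%


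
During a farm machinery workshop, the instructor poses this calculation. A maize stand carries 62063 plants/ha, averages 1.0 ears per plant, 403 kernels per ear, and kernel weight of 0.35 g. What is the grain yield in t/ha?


Y = density * ears * kernels * kw
  = 62063 * 1.0 * 403 * 0.35 g/ha
  = 8753986.15 g/ha
  = 8753.99 kg/ha = 8.75 t/ha


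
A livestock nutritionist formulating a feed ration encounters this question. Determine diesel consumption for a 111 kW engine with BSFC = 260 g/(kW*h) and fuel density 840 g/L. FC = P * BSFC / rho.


FC = P * BSFC / rho_fuel
   = 111 * 260 / 840
   = 28860 / 840
   = 34.36 L/h


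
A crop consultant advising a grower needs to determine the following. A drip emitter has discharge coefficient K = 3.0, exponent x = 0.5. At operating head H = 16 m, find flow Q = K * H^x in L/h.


Q = K * H^x
  = 3.0 * 16^0.5
  = 3.0 * 4
  = 12 L/h


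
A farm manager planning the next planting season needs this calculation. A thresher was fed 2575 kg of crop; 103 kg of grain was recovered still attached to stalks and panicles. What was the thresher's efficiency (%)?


eta = (total - unthreshed) / total * 100
    = (2575 - 103) / 2575 * 100
    = 2472 / 2575 * 100
    = 96%


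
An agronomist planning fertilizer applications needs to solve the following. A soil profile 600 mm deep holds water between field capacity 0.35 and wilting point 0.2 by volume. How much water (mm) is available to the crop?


AW = (FC - WP) * D
   = (0.35 - 0.2) * 600
   = 0.15 * 600
   = 90 mm


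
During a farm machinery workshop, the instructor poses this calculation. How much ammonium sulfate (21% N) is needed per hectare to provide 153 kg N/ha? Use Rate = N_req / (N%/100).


Rate = N_required / (N_content / 100)
     = 153 / (21 / 100)
     = 153 / 0.21
     = 728.57 kg/ha


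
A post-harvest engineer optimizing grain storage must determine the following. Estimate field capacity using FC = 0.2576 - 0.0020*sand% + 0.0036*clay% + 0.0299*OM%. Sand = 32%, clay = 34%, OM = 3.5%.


FC = 0.2576 - 0.0020*32 + 0.0036*34 + 0.0299*3.5
   = 0.2576 - 0.0640 + 0.1224 + 0.1047
   = 0.4207


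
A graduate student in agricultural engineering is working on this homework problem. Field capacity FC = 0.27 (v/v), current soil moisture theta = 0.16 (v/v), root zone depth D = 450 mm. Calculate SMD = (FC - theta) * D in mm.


SMD = (FC - theta) * D
    = (0.27 - 0.16) * 450
    = 0.110 * 450
    = 49.50 mm


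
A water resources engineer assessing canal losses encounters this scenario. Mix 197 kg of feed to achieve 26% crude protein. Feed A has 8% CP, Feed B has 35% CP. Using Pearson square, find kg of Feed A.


parts_A = CP_b - target = 35 - 26 = 9
parts_B = target - CP_a = 26 - 8 = 18
total_parts = 9 + 18 = 27
Feed A = 197 * 9 / 27 = 65.67 kg
Feed B = 197 * 18 / 27 = 131.33 kg

65.67 kg


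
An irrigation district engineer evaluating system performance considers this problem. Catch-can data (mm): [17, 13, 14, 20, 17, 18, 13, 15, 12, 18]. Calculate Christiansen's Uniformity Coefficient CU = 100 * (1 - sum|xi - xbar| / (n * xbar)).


xbar = 157 / 10 = 15.700
sum|xi - xbar| = 23
CU = 100 * (1 - 23 / (10 * 15.700))
   = 100 * (1 - 0.1465)
   = 85.35%


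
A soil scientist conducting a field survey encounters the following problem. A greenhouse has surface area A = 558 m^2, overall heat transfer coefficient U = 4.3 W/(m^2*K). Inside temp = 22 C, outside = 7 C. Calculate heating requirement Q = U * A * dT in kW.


dT = 22 - (7) = 15 K
Q = U * A * dT
  = 4.3 * 558 * 15
  = 35991 W = 35.99 kW
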